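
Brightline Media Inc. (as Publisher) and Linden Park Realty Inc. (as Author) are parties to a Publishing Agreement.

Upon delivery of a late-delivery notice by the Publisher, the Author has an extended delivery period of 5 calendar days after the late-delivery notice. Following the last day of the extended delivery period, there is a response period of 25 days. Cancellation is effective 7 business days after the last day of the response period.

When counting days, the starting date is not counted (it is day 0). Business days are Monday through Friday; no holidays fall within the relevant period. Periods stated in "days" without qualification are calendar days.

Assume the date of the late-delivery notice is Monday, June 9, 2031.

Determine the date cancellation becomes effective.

July 18, 2031

The last day of the extended delivery period: June 9, 2031 + 5 days = June 14, 2031.
The last day of the response period: June 14, 2031 + 25 days = July 9, 2031.
From Wednesday, July 9, 2031, 7 business days (Jul 10, Jul 11, Jul 14, Jul 15, Jul 16, Jul 17, Jul 18, skipping weekends) brings us to Friday, July 18, 2031, which is the date cancellation becomes effective.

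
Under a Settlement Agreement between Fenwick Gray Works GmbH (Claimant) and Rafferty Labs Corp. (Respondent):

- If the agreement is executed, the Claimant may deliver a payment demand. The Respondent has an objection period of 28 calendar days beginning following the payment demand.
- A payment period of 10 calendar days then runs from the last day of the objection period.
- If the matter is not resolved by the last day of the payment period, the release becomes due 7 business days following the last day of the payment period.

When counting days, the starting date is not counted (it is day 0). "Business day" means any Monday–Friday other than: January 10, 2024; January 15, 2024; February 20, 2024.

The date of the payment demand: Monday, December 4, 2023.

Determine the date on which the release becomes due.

January 23, 2024

The last day of the objection period: 28 calendar days after December 4, 2023 is January 1, 2024.
Adding 10 calendar days to January 1, 2024 gives January 11, 2024, which is the last day of the payment period.
From Thursday, January 11, 2024, 7 business days (Jan 12, Jan 16, Jan 17, Jan 18, Jan 19, Jan 22, Jan 23, skipping weekends and the listed holiday on Jan 15) brings us to Tuesday, January 23, 2024, which is the date on which the release becomes due.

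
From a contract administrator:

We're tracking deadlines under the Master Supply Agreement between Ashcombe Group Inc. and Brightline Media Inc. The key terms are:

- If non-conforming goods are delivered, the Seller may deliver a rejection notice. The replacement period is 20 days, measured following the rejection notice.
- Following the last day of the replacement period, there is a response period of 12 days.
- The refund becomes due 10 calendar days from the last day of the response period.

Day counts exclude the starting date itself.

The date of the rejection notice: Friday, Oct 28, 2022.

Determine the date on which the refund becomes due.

Adding 20 calendar days to Oct 28, 2022 gives Nov 17, 2022, which is the last day of the replacement period.
The last day of the response period: Nov 17, 2022 + 12 days = Nov 29, 2022.
The date on which the refund becomes due: Nov 29, 2022 + 10 days = Dec 9, 2022.

Dec 9, 2022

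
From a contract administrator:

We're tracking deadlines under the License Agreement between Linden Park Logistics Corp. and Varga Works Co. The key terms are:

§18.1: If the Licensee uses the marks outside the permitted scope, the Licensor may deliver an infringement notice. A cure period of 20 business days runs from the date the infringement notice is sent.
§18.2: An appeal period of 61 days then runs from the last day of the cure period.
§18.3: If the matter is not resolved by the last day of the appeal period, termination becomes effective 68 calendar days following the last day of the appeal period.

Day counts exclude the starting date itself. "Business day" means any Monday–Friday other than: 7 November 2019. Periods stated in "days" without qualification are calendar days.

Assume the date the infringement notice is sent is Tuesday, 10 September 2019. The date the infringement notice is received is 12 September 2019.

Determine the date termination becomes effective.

14 February 2020

From Tuesday, 10 September 2019, 20 business days (Sep 11, Sep 12, Sep 13, Sep 16, …, Oct 4, Oct 7, Oct 8, skipping weekends) brings us to Tuesday, 8 October 2019, which is the last day of the cure period.
Adding 61 calendar days to 8 October 2019 gives 8 December 2019, which is the last day of the appeal period.
The date termination becomes effective: 8 December 2019 + 68 days = 14 February 2020.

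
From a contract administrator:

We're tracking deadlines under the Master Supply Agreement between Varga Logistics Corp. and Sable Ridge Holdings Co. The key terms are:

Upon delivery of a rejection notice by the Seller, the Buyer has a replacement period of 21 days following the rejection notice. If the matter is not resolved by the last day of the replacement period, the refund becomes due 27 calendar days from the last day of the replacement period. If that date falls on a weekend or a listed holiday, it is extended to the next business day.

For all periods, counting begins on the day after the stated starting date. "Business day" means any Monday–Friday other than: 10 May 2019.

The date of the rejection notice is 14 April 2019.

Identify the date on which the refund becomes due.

The last day of the replacement period: 21 calendar days after 14 April 2019 is 5 May 2019.
The date on which the refund becomes due: 27 calendar days after 5 May 2019 is 1 June 2019. That falls on a Saturday, so it rolls to the next business day, Monday, 3 June 2019.

3 June 2019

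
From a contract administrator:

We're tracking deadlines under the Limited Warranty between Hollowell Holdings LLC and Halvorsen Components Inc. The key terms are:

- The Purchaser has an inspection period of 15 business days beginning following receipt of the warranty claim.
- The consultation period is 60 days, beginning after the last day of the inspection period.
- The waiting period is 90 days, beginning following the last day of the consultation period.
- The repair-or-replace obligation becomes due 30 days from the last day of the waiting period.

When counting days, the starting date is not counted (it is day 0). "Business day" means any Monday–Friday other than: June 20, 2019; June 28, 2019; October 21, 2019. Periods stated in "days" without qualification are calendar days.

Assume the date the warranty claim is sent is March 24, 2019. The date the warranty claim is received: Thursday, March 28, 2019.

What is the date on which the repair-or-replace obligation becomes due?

October 15, 2019

The last day of the inspection period: 15 business days after Thursday, March 28, 2019, skipping weekends — Mar 29, Apr 1, Apr 2, Apr 3, …, Apr 16, Apr 17, Apr 18 — lands on Thursday, April 18, 2019.
The last day of the consultation period: April 18, 2019 + 60 days = June 17, 2019.
Adding 90 calendar days to June 17, 2019 gives September 15, 2019, which is the last day of the waiting period.
The date on which the repair-or-replace obligation becomes due: September 15, 2019 + 30 days = October 15, 2019.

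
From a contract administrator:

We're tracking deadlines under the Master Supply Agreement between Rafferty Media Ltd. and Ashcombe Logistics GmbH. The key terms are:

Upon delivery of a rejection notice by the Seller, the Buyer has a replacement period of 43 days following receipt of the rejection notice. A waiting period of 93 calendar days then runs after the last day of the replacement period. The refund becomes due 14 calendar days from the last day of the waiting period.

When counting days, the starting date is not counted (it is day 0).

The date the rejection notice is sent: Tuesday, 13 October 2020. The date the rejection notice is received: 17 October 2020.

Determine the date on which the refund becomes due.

16 March 2021

Adding 43 calendar days to 17 October 2020 gives 29 November 2020, which is the last day of the replacement period.
The last day of the waiting period: 93 calendar days after 29 November 2020 is 2 March 2021.
Adding 14 calendar days to 2 March 2021 gives 16 March 2021, which is the date on which the refund becomes due.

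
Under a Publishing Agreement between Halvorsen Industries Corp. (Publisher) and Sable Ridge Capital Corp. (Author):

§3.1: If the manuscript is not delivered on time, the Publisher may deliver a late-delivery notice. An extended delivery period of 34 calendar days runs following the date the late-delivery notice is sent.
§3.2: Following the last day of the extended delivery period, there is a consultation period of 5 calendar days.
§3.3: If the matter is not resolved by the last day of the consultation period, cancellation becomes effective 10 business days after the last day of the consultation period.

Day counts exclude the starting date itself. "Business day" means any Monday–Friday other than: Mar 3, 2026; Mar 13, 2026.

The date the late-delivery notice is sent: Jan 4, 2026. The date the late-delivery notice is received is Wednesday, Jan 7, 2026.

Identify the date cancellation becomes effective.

Feb 26, 2026

The last day of the extended delivery period: 34 calendar days after Jan 4, 2026 is Feb 7, 2026.
The last day of the consultation period: 5 calendar days after Feb 7, 2026 is Feb 12, 2026.
The date cancellation becomes effective: counting 10 business days from Thursday, Feb 12, 2026 (Feb 13, Feb 16, Feb 17, Feb 18, Feb 19, Feb 20, Feb 23, Feb 24, Feb 25, Feb 26, skipping weekends) reaches Thursday, Feb 26, 2026.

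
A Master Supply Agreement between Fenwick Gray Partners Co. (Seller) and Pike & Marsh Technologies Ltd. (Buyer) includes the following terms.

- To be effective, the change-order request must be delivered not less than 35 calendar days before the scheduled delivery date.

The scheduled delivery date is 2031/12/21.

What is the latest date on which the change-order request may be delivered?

2031/12/21 minus 35 days is 2031/11/16.

2031/11/16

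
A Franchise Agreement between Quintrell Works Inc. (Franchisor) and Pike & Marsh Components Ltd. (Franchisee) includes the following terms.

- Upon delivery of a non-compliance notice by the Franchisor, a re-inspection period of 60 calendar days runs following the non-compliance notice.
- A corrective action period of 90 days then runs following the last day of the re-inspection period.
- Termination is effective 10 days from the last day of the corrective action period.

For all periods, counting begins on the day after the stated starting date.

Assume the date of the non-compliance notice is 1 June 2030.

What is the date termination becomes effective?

The last day of the re-inspection period: 1 June 2030 + 60 days = 31 July 2030.
Adding 90 calendar days to 31 July 2030 gives 29 October 2030, which is the last day of the corrective action period.
The date termination becomes effective: 29 October 2030 + 10 days = 8 November 2030.

8 November 2030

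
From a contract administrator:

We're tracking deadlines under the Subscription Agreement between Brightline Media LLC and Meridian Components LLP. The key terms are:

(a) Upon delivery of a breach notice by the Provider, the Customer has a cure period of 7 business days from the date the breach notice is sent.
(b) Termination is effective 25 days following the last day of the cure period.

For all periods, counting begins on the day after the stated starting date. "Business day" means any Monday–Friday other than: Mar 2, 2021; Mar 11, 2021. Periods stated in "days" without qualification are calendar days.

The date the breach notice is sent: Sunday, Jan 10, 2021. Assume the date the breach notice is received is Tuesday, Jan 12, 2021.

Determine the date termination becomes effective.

The last day of the cure period: counting 7 business days from Sunday, Jan 10, 2021 (Jan 11, Jan 12, Jan 13, Jan 14, Jan 15, Jan 18, Jan 19, skipping weekends) reaches Tuesday, Jan 19, 2021.
Adding 25 calendar days to Jan 19, 2021 gives Feb 13, 2021, which is the date termination becomes effective.

Feb 13, 2021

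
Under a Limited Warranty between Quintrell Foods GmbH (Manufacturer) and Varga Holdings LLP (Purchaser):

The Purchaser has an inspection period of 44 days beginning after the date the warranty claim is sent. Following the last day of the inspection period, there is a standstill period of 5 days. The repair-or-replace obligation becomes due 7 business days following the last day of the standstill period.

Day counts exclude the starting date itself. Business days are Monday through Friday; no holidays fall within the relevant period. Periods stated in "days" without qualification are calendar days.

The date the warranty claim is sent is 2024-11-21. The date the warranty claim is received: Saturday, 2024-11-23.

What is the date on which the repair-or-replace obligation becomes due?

The last day of the inspection period: 2024-11-21 + 44 days = 2025-01-04.
The last day of the standstill period: 2025-01-04 + 5 days = 2025-01-09.
From Thursday, 2025-01-09, 7 business days (Jan 10, Jan 13, Jan 14, Jan 15, Jan 16, Jan 17, Jan 20, skipping weekends) brings us to Monday, 2025-01-20, which is the date on which the repair-or-replace obligation becomes due.

2025-01-20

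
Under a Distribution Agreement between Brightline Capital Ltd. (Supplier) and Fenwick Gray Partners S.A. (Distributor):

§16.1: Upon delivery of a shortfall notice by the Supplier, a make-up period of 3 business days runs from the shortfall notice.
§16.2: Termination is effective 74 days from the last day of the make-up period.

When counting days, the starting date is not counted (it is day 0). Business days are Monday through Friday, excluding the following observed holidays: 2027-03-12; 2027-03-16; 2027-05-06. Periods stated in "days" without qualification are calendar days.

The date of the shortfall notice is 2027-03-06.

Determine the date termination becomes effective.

The last day of the make-up period: 3 business days after Saturday, 2027-03-06, skipping weekends — Mar 8, Mar 9, Mar 10 — lands on Wednesday, 2027-03-10.
The date termination becomes effective: 2027-03-10 + 74 days = 2027-05-23.

2027-05-23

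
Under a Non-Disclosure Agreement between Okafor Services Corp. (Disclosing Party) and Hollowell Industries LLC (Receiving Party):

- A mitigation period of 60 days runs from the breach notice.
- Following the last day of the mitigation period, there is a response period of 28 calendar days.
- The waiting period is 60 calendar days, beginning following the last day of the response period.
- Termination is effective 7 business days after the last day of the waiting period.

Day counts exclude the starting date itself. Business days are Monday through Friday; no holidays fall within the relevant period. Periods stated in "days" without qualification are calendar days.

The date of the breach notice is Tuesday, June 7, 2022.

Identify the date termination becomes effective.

The last day of the mitigation period: 60 calendar days after June 7, 2022 is August 6, 2022.
Adding 28 calendar days to August 6, 2022 gives September 3, 2022, which is the last day of the response period.
The last day of the waiting period: September 3, 2022 + 60 days = November 2, 2022.
The date termination becomes effective: 7 business days after Wednesday, November 2, 2022, skipping weekends — Nov 3, Nov 4, Nov 7, Nov 8, Nov 9, Nov 10, Nov 11 — lands on Friday, November 11, 2022.

November 11, 2022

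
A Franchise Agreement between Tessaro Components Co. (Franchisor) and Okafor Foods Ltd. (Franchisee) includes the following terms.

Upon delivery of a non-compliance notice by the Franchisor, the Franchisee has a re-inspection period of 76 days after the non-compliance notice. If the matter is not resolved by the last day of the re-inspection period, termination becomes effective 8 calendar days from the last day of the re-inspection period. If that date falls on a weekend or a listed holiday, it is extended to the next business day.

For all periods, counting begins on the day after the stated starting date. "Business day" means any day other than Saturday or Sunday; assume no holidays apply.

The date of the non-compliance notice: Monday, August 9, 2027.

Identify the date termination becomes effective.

November 1, 2027

The last day of the re-inspection period: 76 calendar days after August 9, 2027 is October 24, 2027.
The date termination becomes effective: 8 calendar days after October 24, 2027 is November 1, 2027. November 1, 2027 is a Monday, so no roll-forward applies.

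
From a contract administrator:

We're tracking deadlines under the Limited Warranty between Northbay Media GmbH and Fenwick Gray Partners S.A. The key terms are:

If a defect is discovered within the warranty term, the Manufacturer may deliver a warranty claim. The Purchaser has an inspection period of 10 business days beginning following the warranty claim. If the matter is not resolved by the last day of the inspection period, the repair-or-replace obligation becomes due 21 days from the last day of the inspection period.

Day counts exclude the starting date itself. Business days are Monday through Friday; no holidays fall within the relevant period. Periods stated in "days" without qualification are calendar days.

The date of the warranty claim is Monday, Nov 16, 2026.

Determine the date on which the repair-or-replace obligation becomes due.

Dec 21, 2026

From Monday, Nov 16, 2026, 10 business days (Nov 17, Nov 18, Nov 19, Nov 20, Nov 23, Nov 24, Nov 25, Nov 26, Nov 27, Nov 30, skipping weekends) brings us to Monday, Nov 30, 2026, which is the last day of the inspection period.
The date on which the repair-or-replace obligation becomes due: Nov 30, 2026 + 21 days = Dec 21, 2026.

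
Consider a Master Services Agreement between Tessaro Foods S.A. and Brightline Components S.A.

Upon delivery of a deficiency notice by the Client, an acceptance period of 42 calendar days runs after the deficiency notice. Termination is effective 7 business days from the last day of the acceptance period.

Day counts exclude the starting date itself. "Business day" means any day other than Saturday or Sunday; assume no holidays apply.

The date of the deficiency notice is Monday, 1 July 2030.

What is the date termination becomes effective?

21 August 2030

Adding 42 calendar days to 1 July 2030 gives 12 August 2030, which is the last day of the acceptance period.
The date termination becomes effective: counting 7 business days from Monday, 12 August 2030 (Aug 13, Aug 14, Aug 15, Aug 16, Aug 19, Aug 20, Aug 21, skipping weekends) reaches Wednesday, 21 August 2030.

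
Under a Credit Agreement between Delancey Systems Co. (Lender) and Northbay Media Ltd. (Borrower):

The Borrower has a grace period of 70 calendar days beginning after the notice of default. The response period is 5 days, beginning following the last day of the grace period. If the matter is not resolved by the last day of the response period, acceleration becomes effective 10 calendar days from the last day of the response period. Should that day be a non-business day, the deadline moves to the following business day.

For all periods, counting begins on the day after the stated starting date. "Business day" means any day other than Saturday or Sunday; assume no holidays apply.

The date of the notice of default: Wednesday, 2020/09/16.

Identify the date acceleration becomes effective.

2020/12/10

The last day of the grace period: 70 calendar days after 2020/09/16 is 2020/11/25.
The last day of the response period: 2020/11/25 + 5 days = 2020/11/30.
Adding 10 calendar days to 2020/11/30 gives 2020/12/10, which is the date acceleration becomes effective. 2020/12/10 is a Thursday, so no roll-forward applies.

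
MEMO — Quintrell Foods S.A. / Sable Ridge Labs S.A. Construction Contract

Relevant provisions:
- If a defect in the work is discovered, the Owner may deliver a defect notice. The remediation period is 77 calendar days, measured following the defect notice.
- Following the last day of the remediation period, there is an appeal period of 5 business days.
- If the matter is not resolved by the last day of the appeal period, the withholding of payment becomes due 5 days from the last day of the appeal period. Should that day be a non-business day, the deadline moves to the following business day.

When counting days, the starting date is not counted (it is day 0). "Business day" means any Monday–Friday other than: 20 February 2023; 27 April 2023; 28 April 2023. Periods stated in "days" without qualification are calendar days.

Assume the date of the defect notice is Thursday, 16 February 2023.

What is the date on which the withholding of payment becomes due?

16 May 2023

The last day of the remediation period: 77 calendar days after 16 February 2023 is 4 May 2023.
From Thursday, 4 May 2023, 5 business days (May 5, May 8, May 9, May 10, May 11, skipping weekends) brings us to Thursday, 11 May 2023, which is the last day of the appeal period.
The date on which the withholding of payment becomes due: 11 May 2023 + 5 days = 16 May 2023. 16 May 2023 is a Tuesday and is not a listed holiday, so no roll-forward applies.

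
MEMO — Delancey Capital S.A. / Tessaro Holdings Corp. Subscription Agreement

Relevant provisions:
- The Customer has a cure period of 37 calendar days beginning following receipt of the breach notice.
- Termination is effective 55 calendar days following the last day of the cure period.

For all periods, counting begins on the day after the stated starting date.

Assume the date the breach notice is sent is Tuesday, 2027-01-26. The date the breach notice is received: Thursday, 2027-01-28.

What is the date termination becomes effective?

The last day of the cure period: 2027-01-28 + 37 days = 2027-03-06.
The date termination becomes effective: 2027-03-06 + 55 days = 2027-04-30.

2027-04-30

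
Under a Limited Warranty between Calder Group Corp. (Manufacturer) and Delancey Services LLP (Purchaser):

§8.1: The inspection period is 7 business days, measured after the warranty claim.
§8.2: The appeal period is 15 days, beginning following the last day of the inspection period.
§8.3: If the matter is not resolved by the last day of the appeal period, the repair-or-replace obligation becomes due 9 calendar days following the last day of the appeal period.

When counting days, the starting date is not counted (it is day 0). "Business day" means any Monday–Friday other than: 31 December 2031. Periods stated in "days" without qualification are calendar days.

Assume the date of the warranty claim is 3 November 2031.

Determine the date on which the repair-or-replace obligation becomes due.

The last day of the inspection period: counting 7 business days from Monday, 3 November 2031 (Nov 4, Nov 5, Nov 6, Nov 7, Nov 10, Nov 11, Nov 12, skipping weekends) reaches Wednesday, 12 November 2031.
The last day of the appeal period: 15 calendar days after 12 November 2031 is 27 November 2031.
The date on which the repair-or-replace obligation becomes due: 27 November 2031 + 9 days = 6 December 2031.

6 December 2031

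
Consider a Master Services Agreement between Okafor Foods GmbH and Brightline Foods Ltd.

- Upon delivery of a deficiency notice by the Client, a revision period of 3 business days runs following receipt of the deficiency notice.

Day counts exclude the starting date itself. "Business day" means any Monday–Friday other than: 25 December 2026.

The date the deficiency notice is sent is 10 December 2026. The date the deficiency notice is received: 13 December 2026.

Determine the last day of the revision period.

From Sunday, 13 December 2026, 3 business days (Dec 14, Dec 15, Dec 16, skipping weekends) brings us to Wednesday, 16 December 2026, which is the last day of the revision period.

16 December 2026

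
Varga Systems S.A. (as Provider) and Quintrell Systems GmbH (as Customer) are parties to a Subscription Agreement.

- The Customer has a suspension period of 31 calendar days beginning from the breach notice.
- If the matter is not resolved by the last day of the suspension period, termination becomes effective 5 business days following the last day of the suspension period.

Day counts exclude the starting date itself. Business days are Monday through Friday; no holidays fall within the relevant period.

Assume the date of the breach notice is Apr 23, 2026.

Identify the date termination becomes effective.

The last day of the suspension period: Apr 23, 2026 + 31 days = May 24, 2026.
The date termination becomes effective: counting 5 business days from Sunday, May 24, 2026 (May 25, May 26, May 27, May 28, May 29, skipping weekends) reaches Friday, May 29, 2026.

May 29, 2026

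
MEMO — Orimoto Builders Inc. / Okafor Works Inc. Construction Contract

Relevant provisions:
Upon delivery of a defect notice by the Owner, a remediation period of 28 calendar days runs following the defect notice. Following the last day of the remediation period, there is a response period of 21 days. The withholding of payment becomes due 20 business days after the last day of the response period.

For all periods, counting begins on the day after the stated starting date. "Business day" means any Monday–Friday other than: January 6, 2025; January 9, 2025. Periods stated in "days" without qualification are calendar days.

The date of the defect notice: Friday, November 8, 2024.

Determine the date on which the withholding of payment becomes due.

The last day of the remediation period: November 8, 2024 + 28 days = December 6, 2024.
The last day of the response period: December 6, 2024 + 21 days = December 27, 2024.
The date on which the withholding of payment becomes due: 20 business days after Friday, December 27, 2024, skipping weekends and the listed holidays on Jan 6, Jan 9 — Dec 30, Dec 31, Jan 1, Jan 2, …, Jan 24, Jan 27, Jan 28 — lands on Tuesday, January 28, 2025.

January 28, 2025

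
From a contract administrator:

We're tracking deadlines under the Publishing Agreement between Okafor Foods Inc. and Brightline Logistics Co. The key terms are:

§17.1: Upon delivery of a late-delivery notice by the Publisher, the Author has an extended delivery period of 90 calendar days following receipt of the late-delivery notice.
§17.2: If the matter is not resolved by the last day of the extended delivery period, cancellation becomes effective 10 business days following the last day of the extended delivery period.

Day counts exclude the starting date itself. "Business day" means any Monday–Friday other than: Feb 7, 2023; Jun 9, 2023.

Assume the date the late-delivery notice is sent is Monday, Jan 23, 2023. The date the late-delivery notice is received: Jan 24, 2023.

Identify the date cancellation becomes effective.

The last day of the extended delivery period: Jan 24, 2023 + 90 days = Apr 24, 2023.
From Monday, Apr 24, 2023, 10 business days (Apr 25, Apr 26, Apr 27, Apr 28, May 1, May 2, May 3, May 4, May 5, May 8, skipping weekends) brings us to Monday, May 8, 2023, which is the date cancellation becomes effective.

May 8, 2023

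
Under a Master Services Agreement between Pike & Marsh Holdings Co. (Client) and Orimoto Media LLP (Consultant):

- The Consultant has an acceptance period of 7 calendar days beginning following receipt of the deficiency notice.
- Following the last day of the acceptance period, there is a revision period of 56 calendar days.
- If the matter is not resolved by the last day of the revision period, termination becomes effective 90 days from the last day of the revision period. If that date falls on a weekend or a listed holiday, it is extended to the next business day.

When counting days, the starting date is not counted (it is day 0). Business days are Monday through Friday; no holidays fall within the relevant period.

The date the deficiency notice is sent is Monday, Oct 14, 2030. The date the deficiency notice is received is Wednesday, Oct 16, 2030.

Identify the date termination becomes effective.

The last day of the acceptance period: Oct 16, 2030 + 7 days = Oct 23, 2030.
Adding 56 calendar days to Oct 23, 2030 gives Dec 18, 2030, which is the last day of the revision period.
The date termination becomes effective: 90 calendar days after Dec 18, 2030 is Mar 18, 2031. Mar 18, 2031 is a Tuesday, so no roll-forward applies.

Mar 18, 2031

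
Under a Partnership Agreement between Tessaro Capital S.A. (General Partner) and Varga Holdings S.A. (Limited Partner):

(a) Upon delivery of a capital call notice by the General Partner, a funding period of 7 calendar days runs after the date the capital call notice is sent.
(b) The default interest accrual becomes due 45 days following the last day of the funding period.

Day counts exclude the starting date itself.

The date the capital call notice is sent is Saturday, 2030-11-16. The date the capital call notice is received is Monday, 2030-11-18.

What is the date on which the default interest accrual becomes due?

2031-01-07

The last day of the funding period: 7 calendar days after 2030-11-16 is 2030-11-23.
The date on which the default interest accrual becomes due: 2030-11-23 + 45 days = 2031-01-07.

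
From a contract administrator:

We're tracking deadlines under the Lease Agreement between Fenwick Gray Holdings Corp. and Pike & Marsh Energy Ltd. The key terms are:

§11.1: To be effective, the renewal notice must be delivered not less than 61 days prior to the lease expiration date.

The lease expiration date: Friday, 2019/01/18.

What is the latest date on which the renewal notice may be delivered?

2019/01/18 minus 61 days is 2018/11/18.

2018/11/18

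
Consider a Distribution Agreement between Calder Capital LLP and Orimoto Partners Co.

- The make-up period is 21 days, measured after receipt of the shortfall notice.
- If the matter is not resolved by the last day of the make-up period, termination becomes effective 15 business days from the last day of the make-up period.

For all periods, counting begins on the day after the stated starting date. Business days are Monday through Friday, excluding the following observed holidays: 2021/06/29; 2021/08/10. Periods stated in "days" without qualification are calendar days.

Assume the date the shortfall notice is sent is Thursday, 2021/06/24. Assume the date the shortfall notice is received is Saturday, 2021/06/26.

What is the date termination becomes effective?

2021/08/06

Adding 21 calendar days to 2021/06/26 gives 2021/07/17, which is the last day of the make-up period.
From Saturday, 2021/07/17, 15 business days (Jul 19, Jul 20, Jul 21, Jul 22, …, Aug 4, Aug 5, Aug 6, skipping weekends) brings us to Friday, 2021/08/06, which is the date termination becomes effective.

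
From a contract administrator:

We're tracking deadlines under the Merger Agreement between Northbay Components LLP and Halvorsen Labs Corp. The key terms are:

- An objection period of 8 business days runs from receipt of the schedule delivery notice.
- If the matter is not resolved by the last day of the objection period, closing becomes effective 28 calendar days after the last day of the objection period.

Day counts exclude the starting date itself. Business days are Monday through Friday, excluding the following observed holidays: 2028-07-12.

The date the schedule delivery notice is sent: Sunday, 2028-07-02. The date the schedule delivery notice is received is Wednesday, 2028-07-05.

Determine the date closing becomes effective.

The last day of the objection period: 8 business days after Wednesday, 2028-07-05, skipping weekends and the listed holiday on Jul 12 — Jul 6, Jul 7, Jul 10, Jul 11, Jul 13, Jul 14, Jul 17, Jul 18 — lands on Tuesday, 2028-07-18.
The date closing becomes effective: 2028-07-18 + 28 days = 2028-08-15.

2028-08-15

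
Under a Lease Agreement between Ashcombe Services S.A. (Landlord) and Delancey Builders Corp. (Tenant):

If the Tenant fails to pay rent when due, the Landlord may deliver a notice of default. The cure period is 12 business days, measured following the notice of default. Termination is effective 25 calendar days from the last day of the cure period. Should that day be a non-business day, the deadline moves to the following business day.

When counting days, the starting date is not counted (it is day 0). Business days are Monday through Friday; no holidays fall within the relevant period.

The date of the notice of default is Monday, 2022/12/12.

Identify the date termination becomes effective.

From Monday, 2022/12/12, 12 business days (Dec 13, Dec 14, Dec 15, Dec 16, …, Dec 26, Dec 27, Dec 28, skipping weekends) brings us to Wednesday, 2022/12/28, which is the last day of the cure period.
Adding 25 calendar days to 2022/12/28 gives 2023/01/22, which is the date termination becomes effective. That falls on a Sunday, so it rolls to the next business day, Monday, 2023/01/23.

2023/01/23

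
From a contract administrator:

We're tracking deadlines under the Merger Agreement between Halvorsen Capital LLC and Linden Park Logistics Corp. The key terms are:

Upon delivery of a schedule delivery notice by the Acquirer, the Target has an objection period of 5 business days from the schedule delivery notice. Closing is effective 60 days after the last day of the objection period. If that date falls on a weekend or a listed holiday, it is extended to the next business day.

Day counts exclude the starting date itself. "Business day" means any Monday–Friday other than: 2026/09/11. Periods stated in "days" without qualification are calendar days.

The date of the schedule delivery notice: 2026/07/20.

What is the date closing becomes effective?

2026/09/25

The last day of the objection period: counting 5 business days from Monday, 2026/07/20 (Jul 21, Jul 22, Jul 23, Jul 24, Jul 27, skipping weekends) reaches Monday, 2026/07/27.
Adding 60 calendar days to 2026/07/27 gives 2026/09/25, which is the date closing becomes effective. 2026/09/25 is a Friday and is not a listed holiday, so no roll-forward applies.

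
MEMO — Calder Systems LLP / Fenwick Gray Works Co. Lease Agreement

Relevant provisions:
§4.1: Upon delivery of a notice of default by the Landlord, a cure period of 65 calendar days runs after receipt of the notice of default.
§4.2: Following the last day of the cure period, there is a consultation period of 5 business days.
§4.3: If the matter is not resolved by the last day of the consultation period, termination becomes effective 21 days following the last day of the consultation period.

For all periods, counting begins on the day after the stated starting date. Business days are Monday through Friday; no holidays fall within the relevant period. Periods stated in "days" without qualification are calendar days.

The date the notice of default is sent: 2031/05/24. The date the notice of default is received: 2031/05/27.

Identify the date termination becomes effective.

2031/08/28

Adding 65 calendar days to 2031/05/27 gives 2031/07/31, which is the last day of the cure period.
From Thursday, 2031/07/31, 5 business days (Aug 1, Aug 4, Aug 5, Aug 6, Aug 7, skipping weekends) brings us to Thursday, 2031/08/07, which is the last day of the consultation period.
Adding 21 calendar days to 2031/08/07 gives 2031/08/28, which is the date termination becomes effective.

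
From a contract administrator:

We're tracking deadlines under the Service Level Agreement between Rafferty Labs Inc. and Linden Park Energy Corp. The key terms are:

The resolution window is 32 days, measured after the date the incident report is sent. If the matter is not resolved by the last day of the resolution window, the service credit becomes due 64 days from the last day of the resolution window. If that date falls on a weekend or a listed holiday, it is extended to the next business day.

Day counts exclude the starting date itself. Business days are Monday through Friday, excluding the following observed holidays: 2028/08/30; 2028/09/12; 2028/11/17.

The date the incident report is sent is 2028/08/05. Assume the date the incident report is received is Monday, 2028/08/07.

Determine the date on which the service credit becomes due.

Adding 32 calendar days to 2028/08/05 gives 2028/09/06, which is the last day of the resolution window.
Adding 64 calendar days to 2028/09/06 gives 2028/11/09, which is the date on which the service credit becomes due. 2028/11/09 is a Thursday and is not a listed holiday, so no roll-forward applies.

2028/11/09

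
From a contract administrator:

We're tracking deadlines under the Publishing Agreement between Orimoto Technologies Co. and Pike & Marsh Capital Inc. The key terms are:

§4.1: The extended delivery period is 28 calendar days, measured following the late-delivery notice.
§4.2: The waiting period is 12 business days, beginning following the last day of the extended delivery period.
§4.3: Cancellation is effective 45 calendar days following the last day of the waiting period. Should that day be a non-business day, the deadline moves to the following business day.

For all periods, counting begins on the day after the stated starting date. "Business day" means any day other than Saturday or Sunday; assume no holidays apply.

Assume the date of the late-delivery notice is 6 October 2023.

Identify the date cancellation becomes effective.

5 January 2024

The last day of the extended delivery period: 6 October 2023 + 28 days = 3 November 2023.
The last day of the waiting period: 12 business days after Friday, 3 November 2023, skipping weekends — Nov 6, Nov 7, Nov 8, Nov 9, …, Nov 17, Nov 20, Nov 21 — lands on Tuesday, 21 November 2023.
Adding 45 calendar days to 21 November 2023 gives 5 January 2024, which is the date cancellation becomes effective. 5 January 2024 is a Friday, so no roll-forward applies.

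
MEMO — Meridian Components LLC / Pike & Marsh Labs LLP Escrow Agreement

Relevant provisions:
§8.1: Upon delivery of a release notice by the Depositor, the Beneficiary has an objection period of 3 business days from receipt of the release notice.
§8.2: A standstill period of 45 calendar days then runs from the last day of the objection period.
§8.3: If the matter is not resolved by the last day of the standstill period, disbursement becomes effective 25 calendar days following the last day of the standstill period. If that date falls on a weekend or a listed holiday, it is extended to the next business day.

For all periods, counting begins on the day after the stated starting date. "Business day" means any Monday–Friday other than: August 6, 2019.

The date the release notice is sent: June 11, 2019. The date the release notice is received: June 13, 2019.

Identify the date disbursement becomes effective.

The last day of the objection period: counting 3 business days from Thursday, June 13, 2019 (Jun 14, Jun 17, Jun 18, skipping weekends) reaches Tuesday, June 18, 2019.
The last day of the standstill period: June 18, 2019 + 45 days = August 2, 2019.
The date disbursement becomes effective: 25 calendar days after August 2, 2019 is August 27, 2019. August 27, 2019 is a Tuesday and is not a listed holiday, so no roll-forward applies.

August 27, 2019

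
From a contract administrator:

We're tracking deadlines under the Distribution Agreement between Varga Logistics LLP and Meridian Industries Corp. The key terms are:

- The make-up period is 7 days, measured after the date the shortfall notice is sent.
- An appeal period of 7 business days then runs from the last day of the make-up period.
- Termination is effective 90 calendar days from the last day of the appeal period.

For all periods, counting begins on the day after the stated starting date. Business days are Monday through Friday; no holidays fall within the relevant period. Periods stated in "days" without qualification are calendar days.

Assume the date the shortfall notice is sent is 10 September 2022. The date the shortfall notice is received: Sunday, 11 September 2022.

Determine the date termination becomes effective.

26 December 2022

The last day of the make-up period: 7 calendar days after 10 September 2022 is 17 September 2022.
The last day of the appeal period: 7 business days after Saturday, 17 September 2022, skipping weekends — Sep 19, Sep 20, Sep 21, Sep 22, Sep 23, Sep 26, Sep 27 — lands on Tuesday, 27 September 2022.
The date termination becomes effective: 90 calendar days after 27 September 2022 is 26 December 2022.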